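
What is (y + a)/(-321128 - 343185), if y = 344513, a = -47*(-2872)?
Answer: -479497/664313 ≈ -0.72179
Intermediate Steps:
a = 134984
(y + a)/(-321128 - 343185) = (344513 + 134984)/(-321128 - 343185) = 479497/(-664313) = 479497*(-1/664313) = -479497/664313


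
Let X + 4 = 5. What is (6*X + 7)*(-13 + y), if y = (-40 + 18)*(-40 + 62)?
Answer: -6461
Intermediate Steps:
X = 1 (X = -4 + 5 = 1)
y = -484 (y = -22*22 = -484)
(6*X + 7)*(-13 + y) = (6*1 + 7)*(-13 - 484) = (6 + 7)*(-497) = 13*(-497) = -6461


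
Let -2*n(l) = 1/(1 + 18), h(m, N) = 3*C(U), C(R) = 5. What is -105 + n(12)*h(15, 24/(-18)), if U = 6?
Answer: -4005/38 ≈ -105.39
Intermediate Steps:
h(m, N) = 15 (h(m, N) = 3*5 = 15)
n(l) = -1/38 (n(l) = -1/(2*(1 + 18)) = -½/19 = -½*1/19 = -1/38)
-105 + n(12)*h(15, 24/(-18)) = -105 - 1/38*15 = -105 - 15/38 = -4005/38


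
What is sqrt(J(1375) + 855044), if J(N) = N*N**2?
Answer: 9*sqrt(32104499) ≈ 50995.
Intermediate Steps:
J(N) = N**3
sqrt(J(1375) + 855044) = sqrt(1375**3 + 855044) = sqrt(2599609375 + 855044) = sqrt(2600464419) = 9*sqrt(32104499)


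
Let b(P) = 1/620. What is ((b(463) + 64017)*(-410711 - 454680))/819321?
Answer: -34347836966531/507979020 ≈ -67617.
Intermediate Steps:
b(P) = 1/620
((b(463) + 64017)*(-410711 - 454680))/819321 = ((1/620 + 64017)*(-410711 - 454680))/819321 = ((39690541/620)*(-865391))*(1/819321) = -34347836966531/620*1/819321 = -34347836966531/507979020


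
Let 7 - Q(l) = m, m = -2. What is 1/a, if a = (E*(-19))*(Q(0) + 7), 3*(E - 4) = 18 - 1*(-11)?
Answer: -3/12464 ≈ -0.00024069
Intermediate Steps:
Q(l) = 9 (Q(l) = 7 - 1*(-2) = 7 + 2 = 9)
E = 41/3 (E = 4 + (18 - 1*(-11))/3 = 4 + (18 + 11)/3 = 4 + (⅓)*29 = 4 + 29/3 = 41/3 ≈ 13.667)
a = -12464/3 (a = ((41/3)*(-19))*(9 + 7) = -779/3*16 = -12464/3 ≈ -4154.7)
1/a = 1/(-12464/3) = -3/12464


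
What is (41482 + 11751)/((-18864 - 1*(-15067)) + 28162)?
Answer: 53233/24365 ≈ 2.1848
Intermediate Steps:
(41482 + 11751)/((-18864 - 1*(-15067)) + 28162) = 53233/((-18864 + 15067) + 28162) = 53233/(-3797 + 28162) = 53233/24365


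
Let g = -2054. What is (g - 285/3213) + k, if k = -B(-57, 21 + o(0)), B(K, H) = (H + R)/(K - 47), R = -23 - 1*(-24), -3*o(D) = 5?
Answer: -228770839/111384 ≈ -2053.9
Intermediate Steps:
o(D) = -5/3 (o(D) = -⅓*5 = -5/3)
R = 1 (R = -23 + 24 = 1)
B(K, H) = (1 + H)/(-47 + K) (B(K, H) = (H + 1)/(K - 47) = (1 + H)/(-47 + K))
k = 61/312 (k = -(1 + (21 - 5/3))/(-47 - 57) = -(1 + 58/3)/(-104) = -(-1)*61/(104*3) = -1*(-61/312) = 61/312 ≈ 0.19551)
(g - 285/3213) + k = (-2054 - 285/3213) + 61/312 = (-2054 - 285*1/3213) + 61/312 = (-2054 - 95/1071) + 61/312 = -2199929/1071 + 61/312 = -228770839/111384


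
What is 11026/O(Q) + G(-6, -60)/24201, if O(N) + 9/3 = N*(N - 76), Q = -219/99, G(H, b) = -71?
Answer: 145287930374/2240359173 ≈ 64.850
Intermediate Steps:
Q = -73/33 (Q = -219*1/99 = -73/33 ≈ -2.2121)
O(N) = -3 + N*(-76 + N) (O(N) = -3 + N*(N - 76) = -3 + N*(-76 + N))
11026/O(Q) + G(-6, -60)/24201 = 11026/(-3 + (-73/33)**2 - 76*(-73/33)) - 71/24201 = 11026/(-3 + 5329/1089 + 5548/33) - 71*1/24201 = 11026/(185146/1089) - 71/24201 = 11026*(1089/185146) - 71/24201 = 6003657/92573 - 71/24201 = 145287930374/2240359173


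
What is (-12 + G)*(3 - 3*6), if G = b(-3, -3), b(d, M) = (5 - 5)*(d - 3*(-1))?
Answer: 180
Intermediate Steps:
b(d, M) = 0 (b(d, M) = 0*(d + 3) = 0*(3 + d) = 0)
G = 0
(-12 + G)*(3 - 3*6) = (-12 + 0)*(3 - 3*6) = -12*(3 - 18) = -12*(-15) = 180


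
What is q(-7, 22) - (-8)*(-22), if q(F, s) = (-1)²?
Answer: -175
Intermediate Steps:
q(F, s) = 1
q(-7, 22) - (-8)*(-22) = 1 - (-8)*(-22) = 1 - 1*176 = 1 - 176 = -175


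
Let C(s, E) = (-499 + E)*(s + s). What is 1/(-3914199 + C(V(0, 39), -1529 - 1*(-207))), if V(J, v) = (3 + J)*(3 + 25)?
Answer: -1/4220127 ≈ -2.3696e-7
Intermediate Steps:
V(J, v) = 84 + 28*J (V(J, v) = (3 + J)*28 = 84 + 28*J)
C(s, E) = 2*s*(-499 + E) (C(s, E) = (-499 + E)*(2*s) = 2*s*(-499 + E))
1/(-3914199 + C(V(0, 39), -1529 - 1*(-207))) = 1/(-3914199 + 2*(84 + 28*0)*(-499 + (-1529 - 1*(-207)))) = 1/(-3914199 + 2*(84 + 0)*(-499 + (-1529 + 207))) = 1/(-3914199 + 2*84*(-499 - 1322)) = 1/(-3914199 + 2*84*(-1821)) = 1/(-3914199 - 305928) = 1/(-4220127) = -1/4220127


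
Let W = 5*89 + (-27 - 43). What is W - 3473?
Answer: -3098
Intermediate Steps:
W = 375 (W = 445 - 70 = 375)
W - 3473 = 375 - 3473 = -3098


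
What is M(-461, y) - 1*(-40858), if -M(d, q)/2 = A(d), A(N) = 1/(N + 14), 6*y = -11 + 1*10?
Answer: 18263528/447 ≈ 40858.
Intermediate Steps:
y = -⅙ (y = (-11 + 1*10)/6 = (-11 + 10)/6 = (⅙)*(-1) = -⅙ ≈ -0.16667)
A(N) = 1/(14 + N)
M(d, q) = -2/(14 + d)
M(-461, y) - 1*(-40858) = -2/(14 - 461) - 1*(-40858) = -2/(-447) + 40858 = -2*(-1/447) + 40858 = 2/447 + 40858 = 18263528/447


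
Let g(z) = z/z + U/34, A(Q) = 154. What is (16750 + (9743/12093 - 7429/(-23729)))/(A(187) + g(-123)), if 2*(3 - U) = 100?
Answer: 163431671929996/1498764904731 ≈ 109.04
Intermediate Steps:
U = -47 (U = 3 - ½*100 = 3 - 50 = -47)
g(z) = -13/34 (g(z) = z/z - 47/34 = 1 - 47*1/34 = 1 - 47/34 = -13/34)
(16750 + (9743/12093 - 7429/(-23729)))/(A(187) + g(-123)) = (16750 + (9743/12093 - 7429/(-23729)))/(154 - 13/34) = (16750 + (9743*(1/12093) - 7429*(-1/23729)))/(5223/34) = (16750 + (9743/12093 + 7429/23729))*(34/5223) = (16750 + 321030544/286954797)*(34/5223) = (4806813880294/286954797)*(34/5223) = 163431671929996/1498764904731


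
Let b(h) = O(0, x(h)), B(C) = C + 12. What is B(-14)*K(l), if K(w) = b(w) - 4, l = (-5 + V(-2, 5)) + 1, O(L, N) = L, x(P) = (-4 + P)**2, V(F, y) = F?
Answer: 8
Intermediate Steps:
B(C) = 12 + C
b(h) = 0
l = -6 (l = (-5 - 2) + 1 = -7 + 1 = -6)
K(w) = -4 (K(w) = 0 - 4 = -4)
B(-14)*K(l) = (12 - 14)*(-4) = -2*(-4) = 8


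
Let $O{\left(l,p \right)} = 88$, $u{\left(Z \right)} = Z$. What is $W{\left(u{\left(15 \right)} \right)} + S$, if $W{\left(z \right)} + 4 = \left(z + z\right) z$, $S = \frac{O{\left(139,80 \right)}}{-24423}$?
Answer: $\frac{10892570}{24423} \approx 446.0$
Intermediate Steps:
$S = - \frac{88}{24423}$ ($S = \frac{88}{-24423} = 88 \left(- \frac{1}{24423}\right) = - \frac{88}{24423} \approx -0.0036032$)
$W{\left(z \right)} = -4 + 2 z^{2}$ ($W{\left(z \right)} = -4 + \left(z + z\right) z = -4 + 2 z z = -4 + 2 z^{2}$)
$W{\left(u{\left(15 \right)} \right)} + S = \left(-4 + 2 \cdot 15^{2}\right) - \frac{88}{24423} = \left(-4 + 2 \cdot 225\right) - \frac{88}{24423} = \left(-4 + 450\right) - \frac{88}{24423} = 446 - \frac{88}{24423} = \frac{10892570}{24423}$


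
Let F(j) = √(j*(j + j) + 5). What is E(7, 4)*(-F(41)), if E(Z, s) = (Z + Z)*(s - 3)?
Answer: -14*√3367 ≈ -812.36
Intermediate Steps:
E(Z, s) = 2*Z*(-3 + s) (E(Z, s) = (2*Z)*(-3 + s) = 2*Z*(-3 + s))
F(j) = √(5 + 2*j²) (F(j) = √(j*(2*j) + 5) = √(2*j² + 5) = √(5 + 2*j²))
E(7, 4)*(-F(41)) = (2*7*(-3 + 4))*(-√(5 + 2*41²)) = (2*7*1)*(-√(5 + 2*1681)) = 14*(-√(5 + 3362)) = 14*(-√3367) = -14*√3367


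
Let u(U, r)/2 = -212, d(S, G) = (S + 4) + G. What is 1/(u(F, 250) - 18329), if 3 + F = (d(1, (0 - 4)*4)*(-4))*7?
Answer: -1/18753 ≈ -5.3325e-5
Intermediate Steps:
d(S, G) = 4 + G + S (d(S, G) = (4 + S) + G = 4 + G + S)
F = 305 (F = -3 + ((4 + (0 - 4)*4 + 1)*(-4))*7 = -3 + ((4 - 4*4 + 1)*(-4))*7 = -3 + ((4 - 16 + 1)*(-4))*7 = -3 - 11*(-4)*7 = -3 + 44*7 = -3 + 308 = 305)
u(U, r) = -424 (u(U, r) = 2*(-212) = -424)
1/(u(F, 250) - 18329) = 1/(-424 - 18329) = 1/(-18753) = -1/18753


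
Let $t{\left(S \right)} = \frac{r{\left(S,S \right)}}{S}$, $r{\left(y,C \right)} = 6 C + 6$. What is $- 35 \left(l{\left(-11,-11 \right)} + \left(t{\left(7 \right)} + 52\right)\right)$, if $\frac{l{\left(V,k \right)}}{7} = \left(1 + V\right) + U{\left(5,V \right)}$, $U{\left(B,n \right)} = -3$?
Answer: $1125$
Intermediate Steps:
$r{\left(y,C \right)} = 6 + 6 C$
$l{\left(V,k \right)} = -14 + 7 V$ ($l{\left(V,k \right)} = 7 \left(\left(1 + V\right) - 3\right) = 7 \left(-2 + V\right) = -14 + 7 V$)
$t{\left(S \right)} = \frac{6 + 6 S}{S}$
$- 35 \left(l{\left(-11,-11 \right)} + \left(t{\left(7 \right)} + 52\right)\right) = - 35 \left(\left(-14 + 7 \left(-11\right)\right) + \left(\left(6 + \frac{6}{7}\right) + 52\right)\right) = - 35 \left(\left(-14 - 77\right) + \left(\left(6 + 6 \cdot \frac{1}{7}\right) + 52\right)\right) = - 35 \left(-91 + \left(\left(6 + \frac{6}{7}\right) + 52\right)\right) = - 35 \left(-91 + \left(\frac{48}{7} + 52\right)\right) = - 35 \left(-91 + \frac{412}{7}\right) = \left(-35\right) \left(- \frac{225}{7}\right) = 1125$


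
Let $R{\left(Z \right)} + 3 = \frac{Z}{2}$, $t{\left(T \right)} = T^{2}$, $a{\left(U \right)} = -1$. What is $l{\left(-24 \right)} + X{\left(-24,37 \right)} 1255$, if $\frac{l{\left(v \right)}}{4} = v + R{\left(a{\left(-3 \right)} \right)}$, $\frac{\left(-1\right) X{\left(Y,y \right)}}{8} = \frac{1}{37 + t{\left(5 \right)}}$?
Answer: $- \frac{8430}{31} \approx -271.94$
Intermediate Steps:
$R{\left(Z \right)} = -3 + \frac{Z}{2}$
$X{\left(Y,y \right)} = - \frac{4}{31}$ ($X{\left(Y,y \right)} = - \frac{8}{37 + 5^{2}} = - \frac{8}{37 + 25} = - \frac{8}{62} = \left(-8\right) \frac{1}{62} = - \frac{4}{31}$)
$l{\left(v \right)} = -14 + 4 v$ ($l{\left(v \right)} = 4 \left(v + \left(-3 + \frac{1}{2} \left(-1\right)\right)\right) = 4 \left(v - \frac{7}{2}\right) = 4 \left(- \frac{7}{2} + v\right) = -14 + 4 v$)
$l{\left(-24 \right)} + X{\left(-24,37 \right)} 1255 = \left(-14 + 4 \left(-24\right)\right) - \frac{5020}{31} = \left(-14 - 96\right) - \frac{5020}{31} = -110 - \frac{5020}{31} = - \frac{8430}{31}$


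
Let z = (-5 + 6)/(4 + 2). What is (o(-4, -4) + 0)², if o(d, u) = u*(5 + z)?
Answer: 3844/9 ≈ 427.11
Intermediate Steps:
z = ⅙ (z = 1/6 = 1*(⅙) = ⅙ ≈ 0.16667)
o(d, u) = 31*u/6 (o(d, u) = u*(5 + ⅙) = u*(31/6) = 31*u/6)
(o(-4, -4) + 0)² = ((31/6)*(-4) + 0)² = (-62/3 + 0)² = (-62/3)² = 3844/9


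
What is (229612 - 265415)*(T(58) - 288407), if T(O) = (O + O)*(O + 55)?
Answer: 9856530097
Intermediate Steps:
T(O) = 2*O*(55 + O) (T(O) = (2*O)*(55 + O) = 2*O*(55 + O))
(229612 - 265415)*(T(58) - 288407) = (229612 - 265415)*(2*58*(55 + 58) - 288407) = -35803*(2*58*113 - 288407) = -35803*(13108 - 288407) = -35803*(-275299) = 9856530097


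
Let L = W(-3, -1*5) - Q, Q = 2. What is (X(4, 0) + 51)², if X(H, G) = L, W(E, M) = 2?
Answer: 2601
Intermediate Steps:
L = 0 (L = 2 - 1*2 = 2 - 2 = 0)
X(H, G) = 0
(X(4, 0) + 51)² = (0 + 51)² = 51² = 2601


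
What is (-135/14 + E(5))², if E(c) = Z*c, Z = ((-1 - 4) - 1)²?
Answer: 5688225/196 ≈ 29022.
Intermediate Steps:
Z = 36 (Z = (-5 - 1)² = (-6)² = 36)
E(c) = 36*c
(-135/14 + E(5))² = (-135/14 + 36*5)² = (-135*1/14 + 180)² = (-135/14 + 180)² = (2385/14)² = 5688225/196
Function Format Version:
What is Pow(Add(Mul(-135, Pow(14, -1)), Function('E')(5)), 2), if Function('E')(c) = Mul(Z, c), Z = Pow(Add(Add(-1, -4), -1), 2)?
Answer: Rational(5688225, 196) ≈ 29022.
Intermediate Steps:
Z = 36 (Z = Pow(Add(-5, -1), 2) = Pow(-6, 2) = 36)
Function('E')(c) = Mul(36, c)
Pow(Add(Mul(-135, Pow(14, -1)), Function('E')(5)), 2) = Pow(Add(Mul(-135, Pow(14, -1)), Mul(36, 5)), 2) = Pow(Add(Mul(-135, Rational(1, 14)), 180), 2) = Pow(Add(Rational(-135, 14), 180), 2) = Pow(Rational(2385, 14), 2) = Rational(5688225, 196)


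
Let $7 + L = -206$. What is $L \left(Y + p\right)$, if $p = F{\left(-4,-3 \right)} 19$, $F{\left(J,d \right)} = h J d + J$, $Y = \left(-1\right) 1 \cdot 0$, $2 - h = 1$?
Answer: $-32376$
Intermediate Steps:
$L = -213$ ($L = -7 - 206 = -213$)
$h = 1$ ($h = 2 - 1 = 1$)
$Y = 0$ ($Y = \left(-1\right) 0 = 0$)
$F{\left(J,d \right)} = J + J d$ ($F{\left(J,d \right)} = 1 J d + J = J d + J = J + J d$)
$p = 152$ ($p = - 4 \left(1 - 3\right) 19 = \left(-4\right) \left(-2\right) 19 = 8 \cdot 19 = 152$)
$L \left(Y + p\right) = - 213 \left(0 + 152\right) = \left(-213\right) 152 = -32376$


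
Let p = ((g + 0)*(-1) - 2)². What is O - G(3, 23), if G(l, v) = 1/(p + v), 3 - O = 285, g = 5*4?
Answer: -142975/507 ≈ -282.00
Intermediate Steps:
g = 20
O = -282 (O = 3 - 1*285 = 3 - 285 = -282)
p = 484 (p = ((20 + 0)*(-1) - 2)² = (20*(-1) - 2)² = (-20 - 2)² = (-22)² = 484)
G(l, v) = 1/(484 + v)
O - G(3, 23) = -282 - 1/(484 + 23) = -282 - 1/507 = -142975/507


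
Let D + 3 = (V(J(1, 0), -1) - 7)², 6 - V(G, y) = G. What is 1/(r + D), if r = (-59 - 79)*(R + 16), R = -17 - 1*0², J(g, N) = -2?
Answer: 1/136 ≈ 0.0073529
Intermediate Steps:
V(G, y) = 6 - G
R = -17 (R = -17 - 1*0 = -17 + 0 = -17)
D = -2 (D = -3 + ((6 - 1*(-2)) - 7)² = -3 + ((6 + 2) - 7)² = -3 + (8 - 7)² = -3 + 1² = -3 + 1 = -2)
r = 138 (r = (-59 - 79)*(-17 + 16) = -138*(-1) = 138)
1/(r + D) = 1/(138 - 2) = 1/136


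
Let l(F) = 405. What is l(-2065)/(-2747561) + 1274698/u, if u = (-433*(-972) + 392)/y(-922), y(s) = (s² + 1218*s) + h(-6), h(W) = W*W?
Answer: -238924120831992967/289364881837 ≈ -8.2569e+5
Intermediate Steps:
h(W) = W²
y(s) = 36 + s² + 1218*s (y(s) = (s² + 1218*s) + (-6)² = (s² + 1218*s) + 36 = 36 + s² + 1218*s)
u = -105317/68219 (u = (-433*(-972) + 392)/(36 + (-922)² + 1218*(-922)) = (420876 + 392)/(36 + 850084 - 1122996) = 421268/(-272876) = 421268*(-1/272876) = -105317/68219 ≈ -1.5438)
l(-2065)/(-2747561) + 1274698/u = 405/(-2747561) + 1274698/(-105317/68219) = 405*(-1/2747561) + 1274698*(-68219/105317) = -405/2747561 - 86958622862/105317 = -238924120831992967/289364881837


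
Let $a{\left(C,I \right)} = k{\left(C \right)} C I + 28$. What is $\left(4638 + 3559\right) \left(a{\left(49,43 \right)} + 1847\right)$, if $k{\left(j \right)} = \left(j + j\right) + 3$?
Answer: $1759748354$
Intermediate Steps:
$k{\left(j \right)} = 3 + 2 j$ ($k{\left(j \right)} = 2 j + 3 = 3 + 2 j$)
$a{\left(C,I \right)} = 28 + C I \left(3 + 2 C\right)$ ($a{\left(C,I \right)} = \left(3 + 2 C\right) C I + 28 = C \left(3 + 2 C\right) I + 28 = C I \left(3 + 2 C\right) + 28 = 28 + C I \left(3 + 2 C\right)$)
$\left(4638 + 3559\right) \left(a{\left(49,43 \right)} + 1847\right) = \left(4638 + 3559\right) \left(\left(28 + 49 \cdot 43 \left(3 + 2 \cdot 49\right)\right) + 1847\right) = 8197 \left(\left(28 + 49 \cdot 43 \left(3 + 98\right)\right) + 1847\right) = 8197 \left(\left(28 + 49 \cdot 43 \cdot 101\right) + 1847\right) = 8197 \left(\left(28 + 212807\right) + 1847\right) = 8197 \left(212835 + 1847\right) = 8197 \cdot 214682 = 1759748354$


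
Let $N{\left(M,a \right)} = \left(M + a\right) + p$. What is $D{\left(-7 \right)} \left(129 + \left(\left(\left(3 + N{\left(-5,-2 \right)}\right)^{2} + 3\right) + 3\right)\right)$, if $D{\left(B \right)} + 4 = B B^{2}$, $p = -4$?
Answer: $-69053$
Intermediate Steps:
$N{\left(M,a \right)} = -4 + M + a$ ($N{\left(M,a \right)} = \left(M + a\right) - 4 = -4 + M + a$)
$D{\left(B \right)} = -4 + B^{3}$ ($D{\left(B \right)} = -4 + B B^{2} = -4 + B^{3}$)
$D{\left(-7 \right)} \left(129 + \left(\left(\left(3 + N{\left(-5,-2 \right)}\right)^{2} + 3\right) + 3\right)\right) = \left(-4 + \left(-7\right)^{3}\right) \left(129 + \left(\left(\left(3 - 11\right)^{2} + 3\right) + 3\right)\right) = \left(-4 - 343\right) \left(129 + \left(\left(\left(3 - 11\right)^{2} + 3\right) + 3\right)\right) = - 347 \left(129 + \left(\left(\left(-8\right)^{2} + 3\right) + 3\right)\right) = - 347 \left(129 + \left(\left(64 + 3\right) + 3\right)\right) = - 347 \left(129 + \left(67 + 3\right)\right) = - 347 \left(129 + 70\right) = \left(-347\right) 199 = -69053$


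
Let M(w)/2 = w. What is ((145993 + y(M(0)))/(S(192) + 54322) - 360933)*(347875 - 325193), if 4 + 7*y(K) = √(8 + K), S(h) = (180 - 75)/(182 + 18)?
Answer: -124521023993653782/15210307 + 1814560*√2/15210307 ≈ -8.1866e+9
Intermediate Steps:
S(h) = 21/40 (S(h) = 105/200 = 105*(1/200) = 21/40)
M(w) = 2*w
y(K) = -4/7 + √(8 + K)/7
((145993 + y(M(0)))/(S(192) + 54322) - 360933)*(347875 - 325193) = ((145993 + (-4/7 + √(8 + 2*0)/7))/(21/40 + 54322) - 360933)*(347875 - 325193) = ((145993 + (-4/7 + √(8 + 0)/7))/(2172901/40) - 360933)*22682 = ((145993 + (-4/7 + √8/7))*(40/2172901) - 360933)*22682 = ((145993 + (-4/7 + (2*√2)/7))*(40/2172901) - 360933)*22682 = ((145993 + (-4/7 + 2*√2/7))*(40/2172901) - 360933)*22682 = ((1021947/7 + 2*√2/7)*(40/2172901) - 360933)*22682 = ((40877880/15210307 + 80*√2/15210307) - 360933)*22682 = (-5489860858551/15210307 + 80*√2/15210307)*22682 = -124521023993653782/15210307 + 1814560*√2/15210307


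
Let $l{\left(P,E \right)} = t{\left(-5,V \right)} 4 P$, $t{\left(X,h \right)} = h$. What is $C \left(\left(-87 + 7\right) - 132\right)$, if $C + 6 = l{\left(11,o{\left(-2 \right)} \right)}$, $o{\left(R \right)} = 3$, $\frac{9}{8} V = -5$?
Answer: $\frac{384568}{9} \approx 42730.0$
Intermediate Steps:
$V = - \frac{40}{9}$ ($V = \frac{8}{9} \left(-5\right) = - \frac{40}{9} \approx -4.4444$)
$l{\left(P,E \right)} = - \frac{160 P}{9}$ ($l{\left(P,E \right)} = \left(- \frac{40}{9}\right) 4 P = - \frac{160 P}{9}$)
$C = - \frac{1814}{9}$ ($C = -6 - \frac{1760}{9} = - \frac{1814}{9} \approx -201.56$)
$C \left(\left(-87 + 7\right) - 132\right) = - \frac{1814 \left(\left(-87 + 7\right) - 132\right)}{9} = - \frac{1814 \left(-80 - 132\right)}{9} = \left(- \frac{1814}{9}\right) \left(-212\right) = \frac{384568}{9}$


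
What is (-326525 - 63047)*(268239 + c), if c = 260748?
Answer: -206078523564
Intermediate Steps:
(-326525 - 63047)*(268239 + c) = (-326525 - 63047)*(268239 + 260748) = -389572*528987 = -206078523564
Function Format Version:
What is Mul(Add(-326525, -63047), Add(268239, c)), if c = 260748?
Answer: -206078523564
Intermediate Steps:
Mul(Add(-326525, -63047), Add(268239, c)) = Mul(Add(-326525, -63047), Add(268239, 260748)) = Mul(-389572, 528987) = -206078523564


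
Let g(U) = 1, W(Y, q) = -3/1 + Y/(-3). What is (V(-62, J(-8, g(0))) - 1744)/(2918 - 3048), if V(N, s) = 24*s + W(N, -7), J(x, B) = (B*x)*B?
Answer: 1151/78 ≈ 14.756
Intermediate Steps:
W(Y, q) = -3 - Y/3 (W(Y, q) = -3*1 + Y*(-⅓) = -3 - Y/3)
J(x, B) = x*B²
V(N, s) = -3 + 24*s - N/3 (V(N, s) = 24*s + (-3 - N/3) = -3 + 24*s - N/3)
(V(-62, J(-8, g(0))) - 1744)/(2918 - 3048) = ((-3 + 24*(-8*1²) - ⅓*(-62)) - 1744)/(2918 - 3048) = ((-3 + 24*(-8*1) + 62/3) - 1744)/(-130) = ((-3 + 24*(-8) + 62/3) - 1744)*(-1/130) = ((-3 - 192 + 62/3) - 1744)*(-1/130) = (-523/3 - 1744)*(-1/130) = -5755/3*(-1/130) = 1151/78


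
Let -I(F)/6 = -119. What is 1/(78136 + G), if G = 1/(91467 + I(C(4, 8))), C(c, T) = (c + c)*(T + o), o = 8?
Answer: 92181/7202654617 ≈ 1.2798e-5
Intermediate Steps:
C(c, T) = 2*c*(8 + T) (C(c, T) = (c + c)*(T + 8) = (2*c)*(8 + T) = 2*c*(8 + T))
I(F) = 714 (I(F) = -6*(-119) = 714)
G = 1/92181 (G = 1/(91467 + 714) = 1/92181 ≈ 1.0848e-5)
1/(78136 + G) = 1/(78136 + 1/92181) = 1/(7202654617/92181) = 92181/7202654617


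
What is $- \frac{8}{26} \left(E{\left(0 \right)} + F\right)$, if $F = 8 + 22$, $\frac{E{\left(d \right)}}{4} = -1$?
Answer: $-8$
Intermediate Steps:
$E{\left(d \right)} = -4$ ($E{\left(d \right)} = 4 \left(-1\right) = -4$)
$F = 30$
$- \frac{8}{26} \left(E{\left(0 \right)} + F\right) = - \frac{8}{26} \left(-4 + 30\right) = \left(-8\right) \frac{1}{26} \cdot 26 = \left(- \frac{4}{13}\right) 26 = -8$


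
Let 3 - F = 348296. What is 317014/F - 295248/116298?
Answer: -23283484306/6750963219 ≈ -3.4489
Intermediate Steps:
F = -348293 (F = 3 - 1*348296 = 3 - 348296 = -348293)
317014/F - 295248/116298 = 317014/(-348293) - 295248/116298 = 317014*(-1/348293) - 295248*1/116298 = -317014/348293 - 49208/19383 = -23283484306/6750963219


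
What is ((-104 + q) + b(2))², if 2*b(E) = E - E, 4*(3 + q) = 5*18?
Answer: 28561/4 ≈ 7140.3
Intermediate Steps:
q = 39/2 (q = -3 + (5*18)/4 = -3 + (¼)*90 = -3 + 45/2 = 39/2 ≈ 19.500)
b(E) = 0 (b(E) = (E - E)/2 = (½)*0 = 0)
((-104 + q) + b(2))² = ((-104 + 39/2) + 0)² = (-169/2 + 0)² = (-169/2)² = 28561/4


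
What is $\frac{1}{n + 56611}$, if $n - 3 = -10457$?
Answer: $\frac{1}{46157} \approx 2.1665 \cdot 10^{-5}$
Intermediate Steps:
$n = -10454$ ($n = 3 - 10457 = -10454$)
$\frac{1}{n + 56611} = \frac{1}{-10454 + 56611} = \frac{1}{46157}$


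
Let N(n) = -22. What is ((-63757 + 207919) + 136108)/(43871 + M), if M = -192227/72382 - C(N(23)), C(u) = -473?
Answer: 20286503140/3209515181 ≈ 6.3207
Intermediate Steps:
M = 34044459/72382 (M = -192227/72382 - 1*(-473) = -192227*1/72382 + 473 = -192227/72382 + 473 = 34044459/72382 ≈ 470.34)
((-63757 + 207919) + 136108)/(43871 + M) = ((-63757 + 207919) + 136108)/(43871 + 34044459/72382) = (144162 + 136108)/(3209515181/72382) = 280270*(72382/3209515181) = 20286503140/3209515181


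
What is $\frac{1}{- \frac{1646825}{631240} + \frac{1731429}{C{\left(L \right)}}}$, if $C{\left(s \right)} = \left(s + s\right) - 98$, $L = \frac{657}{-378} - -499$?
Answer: $\frac{2376871096}{4584177461377} \approx 0.00051849$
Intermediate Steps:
$L = \frac{20885}{42}$ ($L = 657 \left(- \frac{1}{378}\right) + 499 = - \frac{73}{42} + 499 = \frac{20885}{42} \approx 497.26$)
$C{\left(s \right)} = -98 + 2 s$ ($C{\left(s \right)} = 2 s - 98 = -98 + 2 s$)
$\frac{1}{- \frac{1646825}{631240} + \frac{1731429}{C{\left(L \right)}}} = \frac{1}{- \frac{1646825}{631240} + \frac{1731429}{-98 + 2 \cdot \frac{20885}{42}}} = \frac{1}{\left(-1646825\right) \frac{1}{631240} + \frac{1731429}{-98 + \frac{20885}{21}}} = \frac{1}{- \frac{329365}{126248} + \frac{1731429}{\frac{18827}{21}}} = \frac{1}{- \frac{329365}{126248} + 1731429 \cdot \frac{21}{18827}} = \frac{1}{- \frac{329365}{126248} + \frac{36360009}{18827}} = \frac{1}{\frac{4584177461377}{2376871096}} = \frac{2376871096}{4584177461377}$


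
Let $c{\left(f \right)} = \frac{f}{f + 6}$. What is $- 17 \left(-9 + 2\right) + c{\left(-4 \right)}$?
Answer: $117$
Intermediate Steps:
$c{\left(f \right)} = \frac{f}{6 + f}$
$- 17 \left(-9 + 2\right) + c{\left(-4 \right)} = - 17 \left(-9 + 2\right) - \frac{4}{6 - 4} = \left(-17\right) \left(-7\right) - \frac{4}{2} = 119 - 2 = 117$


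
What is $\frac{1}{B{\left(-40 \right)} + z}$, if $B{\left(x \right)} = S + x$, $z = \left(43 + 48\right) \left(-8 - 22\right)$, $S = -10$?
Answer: $- \frac{1}{2780} \approx -0.00035971$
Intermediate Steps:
$z = -2730$ ($z = 91 \left(-8 - 22\right) = 91 \left(-30\right) = -2730$)
$B{\left(x \right)} = -10 + x$
$\frac{1}{B{\left(-40 \right)} + z} = \frac{1}{\left(-10 - 40\right) - 2730} = \frac{1}{-50 - 2730} = \frac{1}{-2780} = - \frac{1}{2780}$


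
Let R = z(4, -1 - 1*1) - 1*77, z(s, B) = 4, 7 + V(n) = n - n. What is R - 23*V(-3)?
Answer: 88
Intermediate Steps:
V(n) = -7 (V(n) = -7 + (n - n) = -7 + 0 = -7)
R = -73 (R = 4 - 1*77 = 4 - 77 = -73)
R - 23*V(-3) = -73 - 23*(-7) = -73 - 1*(-161) = -73 + 161 = 88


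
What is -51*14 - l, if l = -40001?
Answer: 39287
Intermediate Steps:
-51*14 - l = -51*14 - 1*(-40001) = -714 + 40001 = 39287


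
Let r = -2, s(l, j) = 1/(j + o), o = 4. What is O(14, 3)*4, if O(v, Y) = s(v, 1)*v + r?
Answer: 16/5 ≈ 3.2000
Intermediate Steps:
s(l, j) = 1/(4 + j) (s(l, j) = 1/(j + 4) = 1/(4 + j))
O(v, Y) = -2 + v/5 (O(v, Y) = v/(4 + 1) - 2 = v/5 - 2 = -2 + v/5)
O(14, 3)*4 = (-2 + (⅕)*14)*4 = (-2 + 14/5)*4 = (⅘)*4 = 16/5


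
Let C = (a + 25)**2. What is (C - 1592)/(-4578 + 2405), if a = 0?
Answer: 967/2173 ≈ 0.44501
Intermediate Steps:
C = 625 (C = (0 + 25)**2 = 25**2 = 625)
(C - 1592)/(-4578 + 2405) = (625 - 1592)/(-4578 + 2405) = -967/(-2173) = -967*(-1/2173) = 967/2173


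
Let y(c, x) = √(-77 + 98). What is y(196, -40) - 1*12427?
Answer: -12427 + √21 ≈ -12422.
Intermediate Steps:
y(c, x) = √21
y(196, -40) - 1*12427 = √21 - 1*12427 = √21 - 12427 = -12427 + √21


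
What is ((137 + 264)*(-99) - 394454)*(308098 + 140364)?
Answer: -194701122686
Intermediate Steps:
((137 + 264)*(-99) - 394454)*(308098 + 140364) = (401*(-99) - 394454)*448462 = (-39699 - 394454)*448462 = -434153*448462 = -194701122686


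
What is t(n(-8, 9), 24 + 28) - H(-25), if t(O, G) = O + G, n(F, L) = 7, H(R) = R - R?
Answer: 59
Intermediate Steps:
H(R) = 0
t(O, G) = G + O
t(n(-8, 9), 24 + 28) - H(-25) = ((24 + 28) + 7) - 1*0 = (52 + 7) + 0 = 59 + 0 = 59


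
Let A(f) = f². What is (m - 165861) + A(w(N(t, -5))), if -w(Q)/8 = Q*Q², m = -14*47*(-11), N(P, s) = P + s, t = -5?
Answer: 63841377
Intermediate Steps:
m = 7238 (m = -658*(-11) = 7238)
w(Q) = -8*Q³ (w(Q) = -8*Q*Q² = -8*Q³)
(m - 165861) + A(w(N(t, -5))) = (7238 - 165861) + (-8*(-5 - 5)³)² = -158623 + (-8*(-10)³)² = -158623 + (-8*(-1000))² = -158623 + 8000² = -158623 + 64000000 = 63841377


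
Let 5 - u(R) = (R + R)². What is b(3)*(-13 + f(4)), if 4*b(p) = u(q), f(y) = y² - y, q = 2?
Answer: 11/4 ≈ 2.7500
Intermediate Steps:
u(R) = 5 - 4*R² (u(R) = 5 - (R + R)² = 5 - (2*R)² = 5 - 4*R²)
b(p) = -11/4 (b(p) = (5 - 4*2²)/4 = (5 - 4*4)/4 = (5 - 16)/4 = (¼)*(-11) = -11/4)
b(3)*(-13 + f(4)) = -11*(-13 + 4*(-1 + 4))/4 = -11*(-13 + 4*3)/4 = -11*(-13 + 12)/4 = -11/4*(-1) = 11/4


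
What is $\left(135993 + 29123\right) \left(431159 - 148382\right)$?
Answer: $46691007132$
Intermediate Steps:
$\left(135993 + 29123\right) \left(431159 - 148382\right) = 165116 \cdot 282777 = 46691007132$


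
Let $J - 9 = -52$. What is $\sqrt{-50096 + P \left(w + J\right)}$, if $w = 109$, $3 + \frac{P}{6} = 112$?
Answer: $2 i \sqrt{1733} \approx 83.259 i$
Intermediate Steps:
$J = -43$ ($J = 9 - 52 = -43$)
$P = 654$ ($P = -18 + 6 \cdot 112 = -18 + 672 = 654$)
$\sqrt{-50096 + P \left(w + J\right)} = \sqrt{-50096 + 654 \left(109 - 43\right)} = \sqrt{-50096 + 654 \cdot 66} = \sqrt{-50096 + 43164} = \sqrt{-6932} = 2 i \sqrt{1733}$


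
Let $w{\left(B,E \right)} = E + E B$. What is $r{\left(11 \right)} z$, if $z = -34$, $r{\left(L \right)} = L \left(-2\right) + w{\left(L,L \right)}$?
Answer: $-3740$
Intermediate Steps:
$w{\left(B,E \right)} = E + B E$
$r{\left(L \right)} = - 2 L + L \left(1 + L\right)$ ($r{\left(L \right)} = L \left(-2\right) + L \left(1 + L\right) = - 2 L + L \left(1 + L\right)$)
$r{\left(11 \right)} z = 11 \left(-1 + 11\right) \left(-34\right) = 11 \cdot 10 \left(-34\right) = 110 \left(-34\right) = -3740$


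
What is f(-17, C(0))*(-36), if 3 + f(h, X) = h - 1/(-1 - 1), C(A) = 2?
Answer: 702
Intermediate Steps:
f(h, X) = -5/2 + h (f(h, X) = -3 + (h - 1/(-1 - 1)) = -3 + (h - 1/(-2)) = -3 + (h - 1*(-½)) = -3 + (h + ½) = -3 + (½ + h) = -5/2 + h)
f(-17, C(0))*(-36) = (-5/2 - 17)*(-36) = -39/2*(-36) = 702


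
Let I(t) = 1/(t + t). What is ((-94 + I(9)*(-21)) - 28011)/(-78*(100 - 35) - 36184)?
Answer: 168637/247524 ≈ 0.68130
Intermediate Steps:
I(t) = 1/(2*t)
((-94 + I(9)*(-21)) - 28011)/(-78*(100 - 35) - 36184) = ((-94 + ((1/2)/9)*(-21)) - 28011)/(-78*(100 - 35) - 36184) = ((-94 + ((1/2)*(1/9))*(-21)) - 28011)/(-78*65 - 36184) = ((-94 + (1/18)*(-21)) - 28011)/(-5070 - 36184) = ((-94 - 7/6) - 28011)/(-41254) = (-571/6 - 28011)*(-1/41254) = -168637/6*(-1/41254) = 168637/247524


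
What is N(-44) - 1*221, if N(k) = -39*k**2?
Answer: -75725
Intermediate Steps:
N(-44) - 1*221 = -39*(-44)**2 - 1*221 = -39*1936 - 221 = -75504 - 221 = -75725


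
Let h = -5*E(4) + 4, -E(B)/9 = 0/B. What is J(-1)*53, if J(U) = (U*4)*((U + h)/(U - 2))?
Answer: 212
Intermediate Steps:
E(B) = 0 (E(B) = -0/B = -9*0 = 0)
h = 4 (h = -5*0 + 4 = 0 + 4 = 4)
J(U) = 4*U*(4 + U)/(-2 + U) (J(U) = (U*4)*((U + 4)/(U - 2)) = (4*U)*((4 + U)/(-2 + U)) = 4*U*(4 + U)/(-2 + U))
J(-1)*53 = (4*(-1)*(4 - 1)/(-2 - 1))*53 = (4*(-1)*3/(-3))*53 = (4*(-1)*(-⅓)*3)*53 = 4*53 = 212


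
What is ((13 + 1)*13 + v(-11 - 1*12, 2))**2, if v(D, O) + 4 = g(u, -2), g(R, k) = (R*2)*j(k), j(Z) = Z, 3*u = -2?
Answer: 293764/9 ≈ 32640.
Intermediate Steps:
u = -2/3 (u = (1/3)*(-2) = -2/3 ≈ -0.66667)
g(R, k) = 2*R*k (g(R, k) = (R*2)*k = (2*R)*k = 2*R*k)
v(D, O) = -4/3 (v(D, O) = -4 + 2*(-2/3)*(-2) = -4 + 8/3 = -4/3)
((13 + 1)*13 + v(-11 - 1*12, 2))**2 = ((13 + 1)*13 - 4/3)**2 = (14*13 - 4/3)**2 = (182 - 4/3)**2 = (542/3)**2 = 293764/9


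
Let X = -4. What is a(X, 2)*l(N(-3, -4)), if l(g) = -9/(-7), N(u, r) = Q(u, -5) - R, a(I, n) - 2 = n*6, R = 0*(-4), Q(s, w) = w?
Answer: 18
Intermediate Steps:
R = 0
a(I, n) = 2 + 6*n (a(I, n) = 2 + n*6 = 2 + 6*n)
N(u, r) = -5 (N(u, r) = -5 - 1*0 = -5 + 0 = -5)
l(g) = 9/7 (l(g) = -9*(-⅐) = 9/7)
a(X, 2)*l(N(-3, -4)) = (2 + 6*2)*(9/7) = (2 + 12)*(9/7) = 14*(9/7) = 18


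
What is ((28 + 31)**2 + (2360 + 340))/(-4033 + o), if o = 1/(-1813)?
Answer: -11206153/7311830 ≈ -1.5326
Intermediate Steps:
o = -1/1813 ≈ -0.00055157
((28 + 31)**2 + (2360 + 340))/(-4033 + o) = ((28 + 31)**2 + (2360 + 340))/(-4033 - 1/1813) = (59**2 + 2700)/(-7311830/1813) = (3481 + 2700)*(-1813/7311830) = 6181*(-1813/7311830) = -11206153/7311830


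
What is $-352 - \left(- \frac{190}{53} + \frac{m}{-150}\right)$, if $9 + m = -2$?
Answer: $- \frac{2770483}{7950} \approx -348.49$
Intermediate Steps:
$m = -11$ ($m = -9 - 2 = -11$)
$-352 - \left(- \frac{190}{53} + \frac{m}{-150}\right) = -352 - \left(- \frac{190}{53} - \frac{11}{-150}\right) = -352 - \left(\left(-190\right) \frac{1}{53} - - \frac{11}{150}\right) = -352 - \left(- \frac{190}{53} + \frac{11}{150}\right) = -352 - - \frac{27917}{7950} = -352 + \frac{27917}{7950} = - \frac{2770483}{7950}$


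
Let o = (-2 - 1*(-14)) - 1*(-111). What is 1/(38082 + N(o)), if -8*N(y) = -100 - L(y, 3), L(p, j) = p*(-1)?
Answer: 8/304633 ≈ 2.6261e-5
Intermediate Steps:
L(p, j) = -p
o = 123 (o = (-2 + 14) + 111 = 12 + 111 = 123)
N(y) = 25/2 - y/8 (N(y) = -(-100 - (-1)*y)/8 = -(-100 + y)/8 = 25/2 - y/8)
1/(38082 + N(o)) = 1/(38082 + (25/2 - 1/8*123)) = 1/(38082 + (25/2 - 123/8)) = 1/(38082 - 23/8) = 1/(304633/8) = 8/304633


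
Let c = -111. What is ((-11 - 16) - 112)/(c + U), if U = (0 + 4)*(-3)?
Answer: 139/123 ≈ 1.1301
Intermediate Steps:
U = -12 (U = 4*(-3) = -12)
((-11 - 16) - 112)/(c + U) = ((-11 - 16) - 112)/(-111 - 12) = (-27 - 112)/(-123) = -1/123*(-139) = 139/123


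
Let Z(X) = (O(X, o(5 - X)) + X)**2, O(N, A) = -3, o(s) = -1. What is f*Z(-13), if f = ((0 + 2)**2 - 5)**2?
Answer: 256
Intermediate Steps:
Z(X) = (-3 + X)**2
f = 1 (f = (2**2 - 5)**2 = (4 - 5)**2 = (-1)**2 = 1)
f*Z(-13) = 1*(-3 - 13)**2 = 1*(-16)**2 = 1*256 = 256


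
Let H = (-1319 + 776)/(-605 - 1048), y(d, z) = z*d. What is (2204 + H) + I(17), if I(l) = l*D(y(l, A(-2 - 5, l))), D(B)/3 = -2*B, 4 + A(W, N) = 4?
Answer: 1214585/551 ≈ 2204.3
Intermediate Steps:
A(W, N) = 0 (A(W, N) = -4 + 4 = 0)
y(d, z) = d*z
D(B) = -6*B (D(B) = 3*(-2*B) = -6*B)
H = 181/551 (H = -543/(-1653) = -543*(-1/1653) = 181/551 ≈ 0.32849)
I(l) = 0 (I(l) = l*(-6*l*0) = l*(-6*0) = l*0 = 0)
(2204 + H) + I(17) = (2204 + 181/551) + 0 = 1214585/551 + 0 = 1214585/551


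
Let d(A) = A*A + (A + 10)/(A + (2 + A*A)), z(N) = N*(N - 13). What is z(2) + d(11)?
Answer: 13287/134 ≈ 99.157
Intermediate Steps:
z(N) = N*(-13 + N)
d(A) = A**2 + (10 + A)/(2 + A + A**2) (d(A) = A**2 + (10 + A)/(A + (2 + A**2)) = A**2 + (10 + A)/(2 + A + A**2))
z(2) + d(11) = 2*(-13 + 2) + (10 + 11 + 11**3 + 11**4 + 2*11**2)/(2 + 11 + 11**2) = 2*(-11) + (10 + 11 + 1331 + 14641 + 2*121)/(2 + 11 + 121) = -22 + (10 + 11 + 1331 + 14641 + 242)/134 = -22 + (1/134)*16235 = -22 + 16235/134 = 13287/134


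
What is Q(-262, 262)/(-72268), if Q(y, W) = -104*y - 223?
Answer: -27025/72268 ≈ -0.37396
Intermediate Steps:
Q(y, W) = -223 - 104*y
Q(-262, 262)/(-72268) = (-223 - 104*(-262))/(-72268) = (-223 + 27248)*(-1/72268) = 27025*(-1/72268) = -27025/72268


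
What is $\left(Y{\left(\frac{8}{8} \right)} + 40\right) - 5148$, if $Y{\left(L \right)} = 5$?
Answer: $-5103$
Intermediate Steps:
$\left(Y{\left(\frac{8}{8} \right)} + 40\right) - 5148 = \left(5 + 40\right) - 5148 = 45 - 5148 = -5103$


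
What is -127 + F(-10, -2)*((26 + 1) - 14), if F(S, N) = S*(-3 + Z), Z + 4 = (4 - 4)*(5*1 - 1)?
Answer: 783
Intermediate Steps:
Z = -4 (Z = -4 + (4 - 4)*(5*1 - 1) = -4 + 0*(5 - 1) = -4 + 0*4 = -4 + 0 = -4)
F(S, N) = -7*S (F(S, N) = S*(-3 - 4) = S*(-7) = -7*S)
-127 + F(-10, -2)*((26 + 1) - 14) = -127 + (-7*(-10))*((26 + 1) - 14) = -127 + 70*(27 - 14) = -127 + 70*13 = -127 + 910 = 783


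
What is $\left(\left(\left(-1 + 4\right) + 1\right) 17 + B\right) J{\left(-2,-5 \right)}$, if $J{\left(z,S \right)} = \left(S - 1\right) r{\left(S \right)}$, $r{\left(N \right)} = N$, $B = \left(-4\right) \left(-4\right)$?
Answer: $2520$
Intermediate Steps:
$B = 16$
$J{\left(z,S \right)} = S \left(-1 + S\right)$ ($J{\left(z,S \right)} = \left(S - 1\right) S = \left(-1 + S\right) S = S \left(-1 + S\right)$)
$\left(\left(\left(-1 + 4\right) + 1\right) 17 + B\right) J{\left(-2,-5 \right)} = \left(\left(\left(-1 + 4\right) + 1\right) 17 + 16\right) \left(- 5 \left(-1 - 5\right)\right) = \left(\left(3 + 1\right) 17 + 16\right) \left(\left(-5\right) \left(-6\right)\right) = \left(4 \cdot 17 + 16\right) 30 = \left(68 + 16\right) 30 = 84 \cdot 30 = 2520$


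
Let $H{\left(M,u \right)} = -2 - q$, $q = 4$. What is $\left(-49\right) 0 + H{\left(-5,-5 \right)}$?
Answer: $-6$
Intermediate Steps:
$H{\left(M,u \right)} = -6$ ($H{\left(M,u \right)} = -2 - 4 = -6$)
$\left(-49\right) 0 + H{\left(-5,-5 \right)} = \left(-49\right) 0 - 6 = 0 - 6 = -6$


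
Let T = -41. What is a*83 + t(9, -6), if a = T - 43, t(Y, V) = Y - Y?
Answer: -6972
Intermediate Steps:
t(Y, V) = 0
a = -84 (a = -41 - 43 = -84)
a*83 + t(9, -6) = -84*83 + 0 = -6972 + 0 = -6972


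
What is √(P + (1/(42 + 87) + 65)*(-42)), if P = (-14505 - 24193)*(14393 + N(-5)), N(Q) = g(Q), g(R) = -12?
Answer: I*√1029003017734/43 ≈ 23591.0*I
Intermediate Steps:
N(Q) = -12
P = -556515938 (P = (-14505 - 24193)*(14393 - 12) = -38698*14381 = -556515938)
√(P + (1/(42 + 87) + 65)*(-42)) = √(-556515938 + (1/(42 + 87) + 65)*(-42)) = √(-556515938 + (1/129 + 65)*(-42)) = √(-556515938 + (8386/129)*(-42)) = √(-556515938 - 117404/43) = √(-23930302738/43) = I*√1029003017734/43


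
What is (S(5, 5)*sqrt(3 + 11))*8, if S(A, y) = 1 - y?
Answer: -32*sqrt(14) ≈ -119.73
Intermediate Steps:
(S(5, 5)*sqrt(3 + 11))*8 = ((1 - 1*5)*sqrt(3 + 11))*8 = ((1 - 5)*sqrt(14))*8 = -4*sqrt(14)*8 = -32*sqrt(14)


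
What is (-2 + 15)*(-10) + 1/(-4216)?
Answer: -548081/4216 ≈ -130.00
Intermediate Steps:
(-2 + 15)*(-10) + 1/(-4216) = 13*(-10) - 1/4216 = -130 - 1/4216 = -548081/4216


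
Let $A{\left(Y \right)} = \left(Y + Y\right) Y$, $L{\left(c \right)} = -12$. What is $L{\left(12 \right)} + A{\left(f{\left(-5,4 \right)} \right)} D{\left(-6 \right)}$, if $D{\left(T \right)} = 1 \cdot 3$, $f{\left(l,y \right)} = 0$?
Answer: $-12$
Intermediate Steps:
$D{\left(T \right)} = 3$
$A{\left(Y \right)} = 2 Y^{2}$ ($A{\left(Y \right)} = 2 Y Y = 2 Y^{2}$)
$L{\left(12 \right)} + A{\left(f{\left(-5,4 \right)} \right)} D{\left(-6 \right)} = -12 + 2 \cdot 0^{2} \cdot 3 = -12 + 2 \cdot 0 \cdot 3 = -12 + 0 \cdot 3 = -12 + 0 = -12$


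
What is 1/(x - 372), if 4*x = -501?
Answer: -4/1989 ≈ -0.0020111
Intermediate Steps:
x = -501/4 (x = (¼)*(-501) = -501/4 ≈ -125.25)
1/(x - 372) = 1/(-501/4 - 372) = 1/(-1989/4) = -4/1989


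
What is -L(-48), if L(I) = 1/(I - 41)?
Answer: 1/89 ≈ 0.011236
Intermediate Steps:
L(I) = 1/(-41 + I)
-L(-48) = -1/(-41 - 48) = -1/(-89) = -1*(-1/89) = 1/89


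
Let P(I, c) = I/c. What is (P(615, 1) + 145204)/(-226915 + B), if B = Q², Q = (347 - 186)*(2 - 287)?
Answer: 145819/2105206310 ≈ 6.9266e-5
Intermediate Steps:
Q = -45885 (Q = 161*(-285) = -45885)
B = 2105433225 (B = (-45885)² = 2105433225)
(P(615, 1) + 145204)/(-226915 + B) = (615/1 + 145204)/(-226915 + 2105433225) = (615*1 + 145204)/2105206310 = (615 + 145204)*(1/2105206310) = 145819*(1/2105206310) = 145819/2105206310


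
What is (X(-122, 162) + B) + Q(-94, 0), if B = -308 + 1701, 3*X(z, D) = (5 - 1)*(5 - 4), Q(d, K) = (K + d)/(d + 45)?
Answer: 205249/147 ≈ 1396.3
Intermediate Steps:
Q(d, K) = (K + d)/(45 + d)
X(z, D) = 4/3 (X(z, D) = ((5 - 1)*(5 - 4))/3 = (4*1)/3 = (1/3)*4 = 4/3)
B = 1393
(X(-122, 162) + B) + Q(-94, 0) = (4/3 + 1393) + (0 - 94)/(45 - 94) = 4183/3 - 94/(-49) = 4183/3 - 1/49*(-94) = 4183/3 + 94/49 = 205249/147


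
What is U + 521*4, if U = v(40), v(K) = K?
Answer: 2124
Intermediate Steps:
U = 40
U + 521*4 = 40 + 521*4 = 40 + 2084 = 2124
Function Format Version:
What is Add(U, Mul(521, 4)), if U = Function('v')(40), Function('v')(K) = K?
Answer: 2124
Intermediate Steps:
U = 40
Add(U, Mul(521, 4)) = Add(40, Mul(521, 4)) = Add(40, 2084) = 2124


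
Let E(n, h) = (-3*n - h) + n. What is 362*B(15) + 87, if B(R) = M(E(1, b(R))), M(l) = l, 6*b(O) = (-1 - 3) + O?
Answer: -3902/3 ≈ -1300.7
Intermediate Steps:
b(O) = -2/3 + O/6 (b(O) = ((-1 - 3) + O)/6 = (-4 + O)/6 = -2/3 + O/6)
E(n, h) = -h - 2*n (E(n, h) = (-h - 3*n) + n = -h - 2*n)
B(R) = -4/3 - R/6 (B(R) = -(-2/3 + R/6) - 2*1 = (2/3 - R/6) - 2 = -4/3 - R/6)
362*B(15) + 87 = 362*(-4/3 - 1/6*15) + 87 = 362*(-4/3 - 5/2) + 87 = 362*(-23/6) + 87 = -4163/3 + 87 = -3902/3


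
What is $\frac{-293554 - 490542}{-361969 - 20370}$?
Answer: $\frac{784096}{382339} \approx 2.0508$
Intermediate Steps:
$\frac{-293554 - 490542}{-361969 - 20370} = - \frac{784096}{-382339} = \left(-784096\right) \left(- \frac{1}{382339}\right) = \frac{784096}{382339}$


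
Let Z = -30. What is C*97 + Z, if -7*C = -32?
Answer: 2894/7 ≈ 413.43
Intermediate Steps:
C = 32/7 (C = -1/7*(-32) = 32/7 ≈ 4.5714)
C*97 + Z = (32/7)*97 - 30 = 3104/7 - 30 = 2894/7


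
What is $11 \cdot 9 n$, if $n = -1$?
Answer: $-99$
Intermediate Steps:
$11 \cdot 9 n = 11 \cdot 9 \left(-1\right) = 99 \left(-1\right) = -99$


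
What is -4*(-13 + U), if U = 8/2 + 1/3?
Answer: 104/3 ≈ 34.667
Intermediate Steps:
U = 13/3 (U = 8*(½) + 1*(⅓) = 4 + ⅓ = 13/3 ≈ 4.3333)
-4*(-13 + U) = -4*(-13 + 13/3) = -4*(-26/3) = 104/3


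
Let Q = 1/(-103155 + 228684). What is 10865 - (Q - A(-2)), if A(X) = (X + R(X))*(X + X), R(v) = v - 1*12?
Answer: 1371906440/125529 ≈ 10929.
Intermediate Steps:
R(v) = -12 + v (R(v) = v - 12 = -12 + v)
A(X) = 2*X*(-12 + 2*X) (A(X) = (X + (-12 + X))*(X + X) = (-12 + 2*X)*(2*X) = 2*X*(-12 + 2*X))
Q = 1/125529 ≈ 7.9663e-6
10865 - (Q - A(-2)) = 10865 - (1/125529 - 4*(-2)*(-6 - 2)) = 10865 - (1/125529 - 4*(-2)*(-8)) = 10865 - (1/125529 - 1*64) = 10865 - (1/125529 - 64) = 10865 - 1*(-8033855/125529) = 10865 + 8033855/125529 = 1371906440/125529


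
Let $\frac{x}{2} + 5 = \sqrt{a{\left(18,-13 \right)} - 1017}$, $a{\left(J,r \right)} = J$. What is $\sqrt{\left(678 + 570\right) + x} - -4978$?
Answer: $4978 + \sqrt{1238 + 6 i \sqrt{111}} \approx 5013.2 + 0.89801 i$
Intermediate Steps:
$x = -10 + 6 i \sqrt{111}$ ($x = -10 + 2 \sqrt{18 - 1017} = -10 + 2 \sqrt{-999} = -10 + 2 \cdot 3 i \sqrt{111} = -10 + 6 i \sqrt{111} \approx -10.0 + 63.214 i$)
$\sqrt{\left(678 + 570\right) + x} - -4978 = \sqrt{\left(678 + 570\right) - \left(10 - 6 i \sqrt{111}\right)} - -4978 = \sqrt{1248 - \left(10 - 6 i \sqrt{111}\right)} + 4978 = \sqrt{1238 + 6 i \sqrt{111}} + 4978 = 4978 + \sqrt{1238 + 6 i \sqrt{111}}$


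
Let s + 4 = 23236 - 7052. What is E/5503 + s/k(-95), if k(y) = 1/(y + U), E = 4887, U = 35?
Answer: -5342307513/5503 ≈ -9.7080e+5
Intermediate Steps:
s = 16180 (s = -4 + (23236 - 7052) = -4 + 16184 = 16180)
k(y) = 1/(35 + y) (k(y) = 1/(y + 35) = 1/(35 + y))
E/5503 + s/k(-95) = 4887/5503 + 16180/(1/(35 - 95)) = 4887*(1/5503) + 16180/(1/(-60)) = 4887/5503 + 16180/(-1/60) = 4887/5503 + 16180*(-60) = 4887/5503 - 970800 = -5342307513/5503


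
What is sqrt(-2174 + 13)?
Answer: I*sqrt(2161) ≈ 46.487*I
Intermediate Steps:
sqrt(-2174 + 13) = sqrt(-2161) = I*sqrt(2161)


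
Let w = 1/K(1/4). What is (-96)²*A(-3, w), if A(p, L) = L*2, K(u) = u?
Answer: 73728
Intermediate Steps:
w = 4 (w = 1/(1/4) = 1/(¼) = 4)
A(p, L) = 2*L
(-96)²*A(-3, w) = (-96)²*(2*4) = 9216*8 = 73728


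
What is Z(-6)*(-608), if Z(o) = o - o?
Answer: 0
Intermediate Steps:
Z(o) = 0
Z(-6)*(-608) = 0*(-608) = 0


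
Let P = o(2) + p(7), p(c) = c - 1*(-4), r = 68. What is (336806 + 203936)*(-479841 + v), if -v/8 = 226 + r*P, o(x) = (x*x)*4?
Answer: -268390262054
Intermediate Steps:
o(x) = 4*x² (o(x) = x²*4 = 4*x²)
p(c) = 4 + c (p(c) = c + 4 = 4 + c)
P = 27 (P = 4*2² + (4 + 7) = 4*4 + 11 = 16 + 11 = 27)
v = -16496 (v = -8*(226 + 68*27) = -8*(226 + 1836) = -8*2062 = -16496)
(336806 + 203936)*(-479841 + v) = (336806 + 203936)*(-479841 - 16496) = 540742*(-496337) = -268390262054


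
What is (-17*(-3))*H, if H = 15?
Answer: 765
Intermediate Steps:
(-17*(-3))*H = -17*(-3)*15 = 51*15 = 765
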